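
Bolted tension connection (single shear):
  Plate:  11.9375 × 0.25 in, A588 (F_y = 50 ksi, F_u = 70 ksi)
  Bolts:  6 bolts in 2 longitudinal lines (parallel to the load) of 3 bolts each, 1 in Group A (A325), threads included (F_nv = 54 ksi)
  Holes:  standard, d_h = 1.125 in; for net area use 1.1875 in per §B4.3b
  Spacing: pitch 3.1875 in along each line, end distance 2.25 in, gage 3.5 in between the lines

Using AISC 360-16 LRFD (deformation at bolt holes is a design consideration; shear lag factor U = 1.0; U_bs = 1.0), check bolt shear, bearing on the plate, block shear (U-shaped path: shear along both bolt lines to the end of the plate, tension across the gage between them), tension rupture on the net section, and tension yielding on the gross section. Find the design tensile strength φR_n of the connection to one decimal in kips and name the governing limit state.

119.4 kips (block shear governs)

Bolt shear: A_b = π(1)²/4 = 0.7854 in². φR_n = 0.75 × 54 × 0.7854 × 6 × 1 = 190.9 kips.
Bearing (0.25 in plate, F_u = 70 ksi): end bolts L_c = 2.25 − 1.125/2 = 1.6875, R_n = min(1.2×1.6875×0.25×70, 2.4×1×0.25×70) = 35.438 kips/bolt; interior L_c = 3.1875 − 1.125 = 2.0625, R_n = 42 kips/bolt. φR_n = 0.75 × (2×35.438 + 4×42) = 179.2 kips.
Block shear: shear path 2×[2.25+2×3.1875] = 2×8.625 in, A_gv = 4.3125, A_nv = 2×(8.625 − 2.5×1.1875)×0.25 = 2.8281 in²; tension across gage: (3.5 − 1×1.1875)×0.25 = 0.57813 in². R_n = min(0.6×70×2.8281, 0.6×50×4.3125) + 1.0×70×0.57813 = min(118.78, 129.38) + 40.469 = 159.25 kips. φR_n = 0.75 × 159.25 = 119.4 kips.
Tension rupture (net): A_n = (11.9375 − 2×1.1875)×0.25 = 2.3906 in² (U = 1.0, A_e = A_n). φR_n = 0.75 × 70 × 2.3906 = 125.5 kips.
Tension yield (gross): A_g = 11.9375×0.25 = 2.9844 in². φR_n = 0.90 × 50 × 2.9844 = 134.3 kips.
Governing: min(190.9, 179.2, 119.4, 125.5, 134.3) = 119.4 kips → block shear.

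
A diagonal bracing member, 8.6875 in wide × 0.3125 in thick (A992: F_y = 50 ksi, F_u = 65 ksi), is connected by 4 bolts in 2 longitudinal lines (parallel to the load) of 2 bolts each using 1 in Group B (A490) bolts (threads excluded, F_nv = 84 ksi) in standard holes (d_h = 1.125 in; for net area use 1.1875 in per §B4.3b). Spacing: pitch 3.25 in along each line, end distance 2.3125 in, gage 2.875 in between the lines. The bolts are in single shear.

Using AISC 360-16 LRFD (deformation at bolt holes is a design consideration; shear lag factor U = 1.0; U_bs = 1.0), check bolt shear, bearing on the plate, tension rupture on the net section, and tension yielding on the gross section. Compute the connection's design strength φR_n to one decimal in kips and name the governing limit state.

96.2 kips (net-section rupture governs)

Bolt shear: A_b = π(1)²/4 = 0.7854 in². φR_n = 0.75 × 84 × 0.7854 × 4 × 1 = 197.9 kips.
Bearing (0.3125 in plate, F_u = 65 ksi): end bolts L_c = 2.3125 − 1.125/2 = 1.75, R_n = min(1.2×1.75×0.3125×65, 2.4×1×0.3125×65) = 42.656 kips/bolt; interior L_c = 3.25 − 1.125 = 2.125, R_n = 48.75 kips/bolt. φR_n = 0.75 × (2×42.656 + 2×48.75) = 137.1 kips.
Tension rupture (net): A_n = (8.6875 − 2×1.1875)×0.3125 = 1.9727 in² (U = 1.0, A_e = A_n). φR_n = 0.75 × 65 × 1.9727 = 96.2 kips.
Tension yield (gross): A_g = 8.6875×0.3125 = 2.7148 in². φR_n = 0.90 × 50 × 2.7148 = 122.2 kips.
Governing: min(197.9, 137.1, 96.2, 122.2) = 96.2 kips → net-section rupture.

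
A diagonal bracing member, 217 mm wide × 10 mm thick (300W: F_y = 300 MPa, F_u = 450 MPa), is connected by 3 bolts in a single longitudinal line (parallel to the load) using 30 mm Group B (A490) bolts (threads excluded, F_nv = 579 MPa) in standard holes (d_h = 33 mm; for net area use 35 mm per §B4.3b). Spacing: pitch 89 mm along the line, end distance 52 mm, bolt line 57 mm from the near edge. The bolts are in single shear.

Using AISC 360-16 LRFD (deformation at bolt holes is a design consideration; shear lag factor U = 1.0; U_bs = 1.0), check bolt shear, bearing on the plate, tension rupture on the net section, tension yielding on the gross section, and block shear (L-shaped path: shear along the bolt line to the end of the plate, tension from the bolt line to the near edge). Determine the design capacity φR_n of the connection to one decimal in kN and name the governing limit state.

Bolt shear: A_b = π(30)²/4 = 706.86 mm². φR_n = 0.75 × 579 × 706.86 × 3 × 1 = 920.9 kN.
Bearing (10 mm plate, F_u = 450 MPa): end bolts L_c = 52 − 33/2 = 35.5, R_n = min(1.2×35.5×10×450, 2.4×30×10×450) = 191.7 kN/bolt; interior L_c = 89 − 33 = 56, R_n = 302.4 kN/bolt. φR_n = 0.75 × (1×191.7 + 2×302.4) = 597.4 kN.
Tension rupture (net): A_n = (217 − 1×35)×10 = 1820 mm² (U = 1.0, A_e = A_n). φR_n = 0.75 × 450 × 1820 = 614.3 kN.
Tension yield (gross): A_g = 217×10 = 2170 mm². φR_n = 0.90 × 300 × 2170 = 585.9 kN.
Block shear: shear path 1×[52+2×89] = 1×230 mm, A_gv = 2300, A_nv = 1×(230 − 2.5×35)×10 = 1425 mm²; tension to near edge: (57 − 0.5×35)×10 = 395 mm². R_n = min(0.6×450×1425, 0.6×300×2300) + 1.0×450×395 = min(384.75, 414) + 177.75 = 562.5 kN. φR_n = 0.75 × 562.5 = 421.9 kN.
Governing: min(920.9, 597.4, 614.3, 585.9, 421.9) = 421.9 kN → block shear.

421.9 kN (block shear governs)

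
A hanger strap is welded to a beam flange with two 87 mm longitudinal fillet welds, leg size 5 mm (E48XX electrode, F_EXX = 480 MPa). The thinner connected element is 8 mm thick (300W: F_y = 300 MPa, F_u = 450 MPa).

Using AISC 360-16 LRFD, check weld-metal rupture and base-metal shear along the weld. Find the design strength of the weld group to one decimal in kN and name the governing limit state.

132.9 kN (weld metal governs)

Weld metal: throat = 0.707×5 = 3.535 mm, L = 2×87 = 174 mm. φR_n = 0.75 × 0.6 × 480 × 3.535 × 174 = 132.9 kN.
Base metal shear (8 mm plate): yield φR_n = 1.0×0.6×300×8×174 = 250.6 kN; rupture φR_n = 0.75×0.6×450×8×174 = 281.9 kN; take 250.6 kN (yield).
Governing: min(132.9, 250.6) = 132.9 kN → weld metal.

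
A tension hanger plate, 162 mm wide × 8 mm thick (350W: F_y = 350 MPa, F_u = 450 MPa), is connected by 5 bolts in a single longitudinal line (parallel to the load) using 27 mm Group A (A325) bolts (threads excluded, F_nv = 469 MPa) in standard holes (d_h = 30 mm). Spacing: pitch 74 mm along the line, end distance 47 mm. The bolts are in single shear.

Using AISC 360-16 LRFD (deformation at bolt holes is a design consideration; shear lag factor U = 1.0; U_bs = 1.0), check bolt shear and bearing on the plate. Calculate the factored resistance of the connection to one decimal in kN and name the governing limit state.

Bolt shear: A_b = π(27)²/4 = 572.56 mm². φR_n = 0.75 × 469 × 572.56 × 5 × 1 = 1007.0 kN.
Bearing (8 mm plate, F_u = 450 MPa): end bolts L_c = 47 − 30/2 = 32, R_n = min(1.2×32×8×450, 2.4×27×8×450) = 138.24 kN/bolt; interior L_c = 74 − 30 = 44, R_n = 190.08 kN/bolt. φR_n = 0.75 × (1×138.24 + 4×190.08) = 673.9 kN.
Governing: min(1007.0, 673.9) = 673.9 kN → bearing.

673.9 kN (bearing governs)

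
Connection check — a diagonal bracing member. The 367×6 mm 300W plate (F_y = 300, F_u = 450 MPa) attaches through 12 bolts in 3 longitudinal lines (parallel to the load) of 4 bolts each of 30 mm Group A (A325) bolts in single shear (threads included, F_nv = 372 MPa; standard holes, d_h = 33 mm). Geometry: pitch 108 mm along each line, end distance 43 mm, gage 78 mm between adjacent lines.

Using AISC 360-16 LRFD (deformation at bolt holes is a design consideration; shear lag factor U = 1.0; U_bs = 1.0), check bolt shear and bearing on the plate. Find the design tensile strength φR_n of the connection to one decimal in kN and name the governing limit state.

Bolt shear: A_b = π(30)²/4 = 706.86 mm². φR_n = 0.75 × 372 × 706.86 × 12 × 1 = 2366.6 kN.
Bearing (6 mm plate, F_u = 450 MPa): end bolts L_c = 43 − 33/2 = 26.5, R_n = min(1.2×26.5×6×450, 2.4×30×6×450) = 85.86 kN/bolt; interior L_c = 108 − 33 = 75, R_n = 194.4 kN/bolt. φR_n = 0.75 × (3×85.86 + 9×194.4) = 1505.4 kN.
Governing: min(2366.6, 1505.4) = 1505.4 kN → bearing.

1505.4 kN (bearing governs)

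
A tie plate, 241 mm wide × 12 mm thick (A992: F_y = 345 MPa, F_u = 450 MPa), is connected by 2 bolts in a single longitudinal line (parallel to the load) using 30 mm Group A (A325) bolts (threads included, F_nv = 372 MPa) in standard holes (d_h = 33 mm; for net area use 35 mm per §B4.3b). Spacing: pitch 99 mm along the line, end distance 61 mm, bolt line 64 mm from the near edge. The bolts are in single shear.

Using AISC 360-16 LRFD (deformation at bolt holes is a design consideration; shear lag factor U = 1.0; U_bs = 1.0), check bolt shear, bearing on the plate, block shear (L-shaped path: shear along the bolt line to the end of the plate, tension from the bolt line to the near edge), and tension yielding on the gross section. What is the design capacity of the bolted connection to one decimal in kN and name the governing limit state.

394.4 kN (bolt shear governs)

Bolt shear: A_b = π(30)²/4 = 706.86 mm². φR_n = 0.75 × 372 × 706.86 × 2 × 1 = 394.4 kN.
Bearing (12 mm plate, F_u = 450 MPa): end bolts L_c = 61 − 33/2 = 44.5, R_n = min(1.2×44.5×12×450, 2.4×30×12×450) = 288.36 kN/bolt; interior L_c = 99 − 33 = 66, R_n = 388.8 kN/bolt. φR_n = 0.75 × (1×288.36 + 1×388.8) = 507.9 kN.
Block shear: shear path 1×[61+1×99] = 1×160 mm, A_gv = 1920, A_nv = 1×(160 − 1.5×35)×12 = 1290 mm²; tension to near edge: (64 − 0.5×35)×12 = 558 mm². R_n = min(0.6×450×1290, 0.6×345×1920) + 1.0×450×558 = min(348.3, 397.44) + 251.1 = 599.4 kN. φR_n = 0.75 × 599.4 = 449.6 kN.
Tension yield (gross): A_g = 241×12 = 2892 mm². φR_n = 0.90 × 345 × 2892 = 898.0 kN.
Governing: min(394.4, 507.9, 449.6, 898.0) = 394.4 kN → bolt shear.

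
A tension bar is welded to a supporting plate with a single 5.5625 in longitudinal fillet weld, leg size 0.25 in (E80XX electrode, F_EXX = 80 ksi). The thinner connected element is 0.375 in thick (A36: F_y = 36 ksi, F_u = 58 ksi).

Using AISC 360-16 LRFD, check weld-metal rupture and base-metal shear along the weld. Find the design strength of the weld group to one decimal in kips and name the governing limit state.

35.4 kips (weld metal governs)

Weld metal: throat = 0.707×0.25 = 0.17675 in, L = 5.5625 in. φR_n = 0.75 × 0.6 × 80 × 0.17675 × 5.5625 = 35.4 kips.
Base metal shear (0.375 in plate): yield φR_n = 1.0×0.6×36×0.375×5.5625 = 45.1 kips; rupture φR_n = 0.75×0.6×58×0.375×5.5625 = 54.4 kips; take 45.1 kips (yield).
Governing: min(35.4, 45.1) = 35.4 kips → weld metal.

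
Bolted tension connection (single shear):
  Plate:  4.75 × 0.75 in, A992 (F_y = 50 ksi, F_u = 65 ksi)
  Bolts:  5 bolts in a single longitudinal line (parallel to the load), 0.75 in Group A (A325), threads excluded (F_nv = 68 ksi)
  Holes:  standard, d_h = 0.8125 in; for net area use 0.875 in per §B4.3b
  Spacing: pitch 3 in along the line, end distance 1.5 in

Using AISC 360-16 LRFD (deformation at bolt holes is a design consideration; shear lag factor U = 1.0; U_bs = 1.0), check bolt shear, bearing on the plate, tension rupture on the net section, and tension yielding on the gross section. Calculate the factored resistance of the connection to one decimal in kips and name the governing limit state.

112.7 kips (bolt shear governs)

Bolt shear: A_b = π(0.75)²/4 = 0.44179 in². φR_n = 0.75 × 68 × 0.44179 × 5 × 1 = 112.7 kips.
Bearing (0.75 in plate, F_u = 65 ksi): end bolts L_c = 1.5 − 0.8125/2 = 1.09375, R_n = min(1.2×1.09375×0.75×65, 2.4×0.75×0.75×65) = 63.984 kips/bolt; interior L_c = 3 − 0.8125 = 2.1875, R_n = 87.75 kips/bolt. φR_n = 0.75 × (1×63.984 + 4×87.75) = 311.2 kips.
Tension rupture (net): A_n = (4.75 − 1×0.875)×0.75 = 2.9063 in² (U = 1.0, A_e = A_n). φR_n = 0.75 × 65 × 2.9063 = 141.7 kips.
Tension yield (gross): A_g = 4.75×0.75 = 3.5625 in². φR_n = 0.90 × 50 × 3.5625 = 160.3 kips.
Governing: min(112.7, 311.2, 141.7, 160.3) = 112.7 kips → bolt shear.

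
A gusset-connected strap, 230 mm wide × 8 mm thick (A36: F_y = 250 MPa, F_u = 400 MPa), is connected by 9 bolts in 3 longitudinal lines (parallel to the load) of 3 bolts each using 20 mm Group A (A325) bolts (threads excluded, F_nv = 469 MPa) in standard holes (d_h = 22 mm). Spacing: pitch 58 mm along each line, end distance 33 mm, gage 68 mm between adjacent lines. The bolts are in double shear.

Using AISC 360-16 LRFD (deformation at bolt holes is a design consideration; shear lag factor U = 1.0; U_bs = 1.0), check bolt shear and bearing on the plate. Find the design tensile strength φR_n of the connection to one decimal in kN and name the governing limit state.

Bolt shear: A_b = π(20)²/4 = 314.16 mm². φR_n = 0.75 × 469 × 314.16 × 9 × 2 = 1989.1 kN.
Bearing (8 mm plate, F_u = 400 MPa): end bolts L_c = 33 − 22/2 = 22, R_n = min(1.2×22×8×400, 2.4×20×8×400) = 84.48 kN/bolt; interior L_c = 58 − 22 = 36, R_n = 138.24 kN/bolt. φR_n = 0.75 × (3×84.48 + 6×138.24) = 812.2 kN.
Governing: min(1989.1, 812.2) = 812.2 kN → bearing.

812.2 kN (bearing governs)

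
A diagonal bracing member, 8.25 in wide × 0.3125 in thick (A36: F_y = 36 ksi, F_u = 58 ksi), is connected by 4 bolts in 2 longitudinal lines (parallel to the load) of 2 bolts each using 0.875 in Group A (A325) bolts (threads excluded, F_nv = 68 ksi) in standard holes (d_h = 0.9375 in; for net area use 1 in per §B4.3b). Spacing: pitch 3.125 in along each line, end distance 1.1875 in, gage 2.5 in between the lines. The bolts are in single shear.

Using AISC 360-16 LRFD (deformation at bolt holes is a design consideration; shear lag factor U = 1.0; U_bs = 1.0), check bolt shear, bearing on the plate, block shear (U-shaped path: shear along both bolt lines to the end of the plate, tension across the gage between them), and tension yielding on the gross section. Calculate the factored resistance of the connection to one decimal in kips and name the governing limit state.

Bolt shear: A_b = π(0.875)²/4 = 0.60132 in². φR_n = 0.75 × 68 × 0.60132 × 4 × 1 = 122.7 kips.
Bearing (0.3125 in plate, F_u = 58 ksi): end bolts L_c = 1.1875 − 0.9375/2 = 0.71875, R_n = min(1.2×0.71875×0.3125×58, 2.4×0.875×0.3125×58) = 15.633 kips/bolt; interior L_c = 3.125 − 0.9375 = 2.1875, R_n = 38.063 kips/bolt. φR_n = 0.75 × (2×15.633 + 2×38.063) = 80.5 kips.
Block shear: shear path 2×[1.1875+1×3.125] = 2×4.3125 in, A_gv = 2.6953, A_nv = 2×(4.3125 − 1.5×1)×0.3125 = 1.7578 in²; tension across gage: (2.5 − 1×1)×0.3125 = 0.46875 in². R_n = min(0.6×58×1.7578, 0.6×36×2.6953) + 1.0×58×0.46875 = min(61.171, 58.218) + 27.188 = 85.406 kips. φR_n = 0.75 × 85.406 = 64.1 kips.
Tension yield (gross): A_g = 8.25×0.3125 = 2.5781 in². φR_n = 0.90 × 36 × 2.5781 = 83.5 kips.
Governing: min(122.7, 80.5, 64.1, 83.5) = 64.1 kips → block shear.

64.1 kips (block shear governs)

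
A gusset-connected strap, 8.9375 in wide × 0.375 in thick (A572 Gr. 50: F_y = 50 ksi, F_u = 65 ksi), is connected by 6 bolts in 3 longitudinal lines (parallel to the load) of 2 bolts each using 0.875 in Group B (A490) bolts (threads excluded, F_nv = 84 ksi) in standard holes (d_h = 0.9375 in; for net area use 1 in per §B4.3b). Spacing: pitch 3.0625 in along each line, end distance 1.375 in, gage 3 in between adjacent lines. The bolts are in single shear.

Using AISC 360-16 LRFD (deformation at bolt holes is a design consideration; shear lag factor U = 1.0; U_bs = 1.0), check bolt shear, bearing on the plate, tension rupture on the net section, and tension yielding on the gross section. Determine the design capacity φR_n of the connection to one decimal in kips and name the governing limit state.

Bolt shear: A_b = π(0.875)²/4 = 0.60132 in². φR_n = 0.75 × 84 × 0.60132 × 6 × 1 = 227.3 kips.
Bearing (0.375 in plate, F_u = 65 ksi): end bolts L_c = 1.375 − 0.9375/2 = 0.90625, R_n = min(1.2×0.90625×0.375×65, 2.4×0.875×0.375×65) = 26.508 kips/bolt; interior L_c = 3.0625 − 0.9375 = 2.125, R_n = 51.188 kips/bolt. φR_n = 0.75 × (3×26.508 + 3×51.188) = 174.8 kips.
Tension rupture (net): A_n = (8.9375 − 3×1)×0.375 = 2.2266 in² (U = 1.0, A_e = A_n). φR_n = 0.75 × 65 × 2.2266 = 108.5 kips.
Tension yield (gross): A_g = 8.9375×0.375 = 3.3516 in². φR_n = 0.90 × 50 × 3.3516 = 150.8 kips.
Governing: min(227.3, 174.8, 108.5, 150.8) = 108.5 kips → net-section rupture.

108.5 kips (net-section rupture governs)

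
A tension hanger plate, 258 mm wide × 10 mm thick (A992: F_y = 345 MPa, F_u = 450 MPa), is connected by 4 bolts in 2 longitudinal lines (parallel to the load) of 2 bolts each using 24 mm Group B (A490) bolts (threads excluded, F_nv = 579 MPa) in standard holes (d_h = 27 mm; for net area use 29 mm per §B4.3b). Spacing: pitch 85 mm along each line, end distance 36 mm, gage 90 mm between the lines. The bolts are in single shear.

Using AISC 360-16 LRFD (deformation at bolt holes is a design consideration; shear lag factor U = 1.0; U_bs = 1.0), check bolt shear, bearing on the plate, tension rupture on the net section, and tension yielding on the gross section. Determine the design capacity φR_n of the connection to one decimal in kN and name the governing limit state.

571.1 kN (bearing governs)

Bolt shear: A_b = π(24)²/4 = 452.39 mm². φR_n = 0.75 × 579 × 452.39 × 4 × 1 = 785.8 kN.
Bearing (10 mm plate, F_u = 450 MPa): end bolts L_c = 36 − 27/2 = 22.5, R_n = min(1.2×22.5×10×450, 2.4×24×10×450) = 121.5 kN/bolt; interior L_c = 85 − 27 = 58, R_n = 259.2 kN/bolt. φR_n = 0.75 × (2×121.5 + 2×259.2) = 571.1 kN.
Tension rupture (net): A_n = (258 − 2×29)×10 = 2000 mm² (U = 1.0, A_e = A_n). φR_n = 0.75 × 450 × 2000 = 675.0 kN.
Tension yield (gross): A_g = 258×10 = 2580 mm². φR_n = 0.90 × 345 × 2580 = 801.1 kN.
Governing: min(785.8, 571.1, 675.0, 801.1) = 571.1 kN → bearing.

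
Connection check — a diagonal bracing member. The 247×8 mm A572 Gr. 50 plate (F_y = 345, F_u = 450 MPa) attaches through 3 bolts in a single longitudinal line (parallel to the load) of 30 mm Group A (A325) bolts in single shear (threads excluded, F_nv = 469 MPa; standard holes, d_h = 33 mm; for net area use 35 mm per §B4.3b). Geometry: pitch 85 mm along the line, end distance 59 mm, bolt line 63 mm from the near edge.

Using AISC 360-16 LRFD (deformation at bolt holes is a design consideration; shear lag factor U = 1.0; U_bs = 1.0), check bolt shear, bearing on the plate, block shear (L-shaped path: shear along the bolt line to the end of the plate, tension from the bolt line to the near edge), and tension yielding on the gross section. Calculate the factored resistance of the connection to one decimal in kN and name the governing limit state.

352.1 kN (block shear governs)

Bolt shear: A_b = π(30)²/4 = 706.86 mm². φR_n = 0.75 × 469 × 706.86 × 3 × 1 = 745.9 kN.
Bearing (8 mm plate, F_u = 450 MPa): end bolts L_c = 59 − 33/2 = 42.5, R_n = min(1.2×42.5×8×450, 2.4×30×8×450) = 183.6 kN/bolt; interior L_c = 85 − 33 = 52, R_n = 224.64 kN/bolt. φR_n = 0.75 × (1×183.6 + 2×224.64) = 474.7 kN.
Block shear: shear path 1×[59+2×85] = 1×229 mm, A_gv = 1832, A_nv = 1×(229 − 2.5×35)×8 = 1132 mm²; tension to near edge: (63 − 0.5×35)×8 = 364 mm². R_n = min(0.6×450×1132, 0.6×345×1832) + 1.0×450×364 = min(305.64, 379.22) + 163.8 = 469.44 kN. φR_n = 0.75 × 469.44 = 352.1 kN.
Tension yield (gross): A_g = 247×8 = 1976 mm². φR_n = 0.90 × 345 × 1976 = 613.5 kN.
Governing: min(745.9, 474.7, 352.1, 613.5) = 352.1 kN → block shear.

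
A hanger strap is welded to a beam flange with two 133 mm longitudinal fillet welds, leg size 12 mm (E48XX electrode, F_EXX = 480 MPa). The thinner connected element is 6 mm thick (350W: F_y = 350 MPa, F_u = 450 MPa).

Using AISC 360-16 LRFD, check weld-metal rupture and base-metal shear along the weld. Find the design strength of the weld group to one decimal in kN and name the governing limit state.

Weld metal: throat = 0.707×12 = 8.484 mm, L = 2×133 = 266 mm. φR_n = 0.75 × 0.6 × 480 × 8.484 × 266 = 487.5 kN.
Base metal shear (6 mm plate): yield φR_n = 1.0×0.6×350×6×266 = 335.2 kN; rupture φR_n = 0.75×0.6×450×6×266 = 323.2 kN; take 323.2 kN (rupture).
Governing: min(487.5, 323.2) = 323.2 kN → base-metal shear.

323.2 kN (base-metal shear governs)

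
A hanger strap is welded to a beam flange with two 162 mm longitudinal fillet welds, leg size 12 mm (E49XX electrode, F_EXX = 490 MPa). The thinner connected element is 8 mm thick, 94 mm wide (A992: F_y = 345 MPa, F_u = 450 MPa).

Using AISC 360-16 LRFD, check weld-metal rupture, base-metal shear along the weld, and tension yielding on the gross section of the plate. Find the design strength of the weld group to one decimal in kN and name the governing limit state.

233.5 kN (gross-section yield governs)

Weld metal: throat = 0.707×12 = 8.484 mm, L = 2×162 = 324 mm. φR_n = 0.75 × 0.6 × 490 × 8.484 × 324 = 606.1 kN.
Base metal shear (8 mm plate): yield φR_n = 1.0×0.6×345×8×324 = 536.5 kN; rupture φR_n = 0.75×0.6×450×8×324 = 524.9 kN; take 524.9 kN (rupture).
Tension yield (gross): A_g = 94×8 = 752 mm². φR_n = 0.90 × 345 × 752 = 233.5 kN.
Governing: min(606.1, 524.9, 233.5) = 233.5 kN → gross-section yield.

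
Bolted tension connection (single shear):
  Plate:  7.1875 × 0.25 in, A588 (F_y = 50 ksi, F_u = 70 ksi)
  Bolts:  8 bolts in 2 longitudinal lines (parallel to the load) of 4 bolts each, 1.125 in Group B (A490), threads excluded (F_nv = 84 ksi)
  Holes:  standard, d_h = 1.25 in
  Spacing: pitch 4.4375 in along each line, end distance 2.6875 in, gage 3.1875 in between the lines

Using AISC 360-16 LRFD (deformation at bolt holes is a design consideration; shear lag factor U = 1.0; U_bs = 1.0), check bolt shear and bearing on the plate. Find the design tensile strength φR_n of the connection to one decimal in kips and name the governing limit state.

277.6 kips (bearing governs)

Bolt shear: A_b = π(1.125)²/4 = 0.99402 in². φR_n = 0.75 × 84 × 0.99402 × 8 × 1 = 501.0 kips.
Bearing (0.25 in plate, F_u = 70 ksi): end bolts L_c = 2.6875 − 1.25/2 = 2.0625, R_n = min(1.2×2.0625×0.25×70, 2.4×1.125×0.25×70) = 43.313 kips/bolt; interior L_c = 4.4375 − 1.25 = 3.1875, R_n = 47.25 kips/bolt. φR_n = 0.75 × (2×43.313 + 6×47.25) = 277.6 kips.
Governing: min(501.0, 277.6) = 277.6 kips → bearing.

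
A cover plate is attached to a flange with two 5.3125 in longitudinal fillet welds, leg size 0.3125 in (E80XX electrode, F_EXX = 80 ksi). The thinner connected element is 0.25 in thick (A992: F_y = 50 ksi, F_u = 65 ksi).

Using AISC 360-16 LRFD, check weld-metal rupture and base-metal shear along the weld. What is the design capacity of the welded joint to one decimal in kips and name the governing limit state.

77.7 kips (base-metal shear governs)

Weld metal: throat = 0.707×0.3125 = 0.22094 in, L = 2×5.3125 = 10.625 in. φR_n = 0.75 × 0.6 × 80 × 0.22094 × 10.625 = 84.5 kips.
Base metal shear (0.25 in plate): yield φR_n = 1.0×0.6×50×0.25×10.625 = 79.7 kips; rupture φR_n = 0.75×0.6×65×0.25×10.625 = 77.7 kips; take 77.7 kips (rupture).
Governing: min(84.5, 77.7) = 77.7 kips → base-metal shear.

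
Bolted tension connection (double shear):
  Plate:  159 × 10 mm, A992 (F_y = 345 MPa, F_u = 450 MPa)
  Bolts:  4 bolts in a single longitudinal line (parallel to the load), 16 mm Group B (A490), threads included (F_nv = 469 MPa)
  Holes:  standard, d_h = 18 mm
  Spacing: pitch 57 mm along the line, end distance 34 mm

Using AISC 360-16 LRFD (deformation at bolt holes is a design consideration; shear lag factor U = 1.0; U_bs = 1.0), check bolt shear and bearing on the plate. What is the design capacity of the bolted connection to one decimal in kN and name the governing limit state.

490.1 kN (bearing governs)

Bolt shear: A_b = π(16)²/4 = 201.06 mm². φR_n = 0.75 × 469 × 201.06 × 4 × 2 = 565.8 kN.
Bearing (10 mm plate, F_u = 450 MPa): end bolts L_c = 34 − 18/2 = 25, R_n = min(1.2×25×10×450, 2.4×16×10×450) = 135 kN/bolt; interior L_c = 57 − 18 = 39, R_n = 172.8 kN/bolt. φR_n = 0.75 × (1×135 + 3×172.8) = 490.1 kN.
Governing: min(565.8, 490.1) = 490.1 kN → bearing.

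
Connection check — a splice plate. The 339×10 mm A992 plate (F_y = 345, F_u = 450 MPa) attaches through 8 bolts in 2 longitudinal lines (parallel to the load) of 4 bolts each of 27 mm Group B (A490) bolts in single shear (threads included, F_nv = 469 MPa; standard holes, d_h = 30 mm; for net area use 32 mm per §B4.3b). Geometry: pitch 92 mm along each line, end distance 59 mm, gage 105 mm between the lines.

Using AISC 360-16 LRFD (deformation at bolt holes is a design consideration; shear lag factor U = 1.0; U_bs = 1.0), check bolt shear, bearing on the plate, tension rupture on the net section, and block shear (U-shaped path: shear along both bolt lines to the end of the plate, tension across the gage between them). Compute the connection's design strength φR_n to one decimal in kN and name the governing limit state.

928.1 kN (net-section rupture governs)

Bolt shear: A_b = π(27)²/4 = 572.56 mm². φR_n = 0.75 × 469 × 572.56 × 8 × 1 = 1611.2 kN.
Bearing (10 mm plate, F_u = 450 MPa): end bolts L_c = 59 − 30/2 = 44, R_n = min(1.2×44×10×450, 2.4×27×10×450) = 237.6 kN/bolt; interior L_c = 92 − 30 = 62, R_n = 291.6 kN/bolt. φR_n = 0.75 × (2×237.6 + 6×291.6) = 1668.6 kN.
Tension rupture (net): A_n = (339 − 2×32)×10 = 2750 mm² (U = 1.0, A_e = A_n). φR_n = 0.75 × 450 × 2750 = 928.1 kN.
Block shear: shear path 2×[59+3×92] = 2×335 mm, A_gv = 6700, A_nv = 2×(335 − 3.5×32)×10 = 4460 mm²; tension across gage: (105 − 1×32)×10 = 730 mm². R_n = min(0.6×450×4460, 0.6×345×6700) + 1.0×450×730 = min(1204.2, 1386.9) + 328.5 = 1532.7 kN. φR_n = 0.75 × 1532.7 = 1149.5 kN.
Governing: min(1611.2, 1668.6, 928.1, 1149.5) = 928.1 kN → net-section rupture.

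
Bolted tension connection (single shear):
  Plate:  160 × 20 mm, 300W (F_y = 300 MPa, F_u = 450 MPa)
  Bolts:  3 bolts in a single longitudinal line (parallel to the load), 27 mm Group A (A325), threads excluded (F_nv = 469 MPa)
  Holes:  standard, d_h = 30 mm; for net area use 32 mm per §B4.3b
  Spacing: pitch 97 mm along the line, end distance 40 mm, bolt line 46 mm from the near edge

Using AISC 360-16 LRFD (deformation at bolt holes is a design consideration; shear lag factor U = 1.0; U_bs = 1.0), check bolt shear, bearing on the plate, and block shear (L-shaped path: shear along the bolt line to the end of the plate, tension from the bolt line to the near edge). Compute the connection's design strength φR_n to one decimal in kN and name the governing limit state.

604.2 kN (bolt shear governs)

Bolt shear: A_b = π(27)²/4 = 572.56 mm². φR_n = 0.75 × 469 × 572.56 × 3 × 1 = 604.2 kN.
Bearing (20 mm plate, F_u = 450 MPa): end bolts L_c = 40 − 30/2 = 25, R_n = min(1.2×25×20×450, 2.4×27×20×450) = 270 kN/bolt; interior L_c = 97 − 30 = 67, R_n = 583.2 kN/bolt. φR_n = 0.75 × (1×270 + 2×583.2) = 1077.3 kN.
Block shear: shear path 1×[40+2×97] = 1×234 mm, A_gv = 4680, A_nv = 1×(234 − 2.5×32)×20 = 3080 mm²; tension to near edge: (46 − 0.5×32)×20 = 600 mm². R_n = min(0.6×450×3080, 0.6×300×4680) + 1.0×450×600 = min(831.6, 842.4) + 270 = 1101.6 kN. φR_n = 0.75 × 1101.6 = 826.2 kN.
Governing: min(604.2, 1077.3, 826.2) = 604.2 kN → bolt shear.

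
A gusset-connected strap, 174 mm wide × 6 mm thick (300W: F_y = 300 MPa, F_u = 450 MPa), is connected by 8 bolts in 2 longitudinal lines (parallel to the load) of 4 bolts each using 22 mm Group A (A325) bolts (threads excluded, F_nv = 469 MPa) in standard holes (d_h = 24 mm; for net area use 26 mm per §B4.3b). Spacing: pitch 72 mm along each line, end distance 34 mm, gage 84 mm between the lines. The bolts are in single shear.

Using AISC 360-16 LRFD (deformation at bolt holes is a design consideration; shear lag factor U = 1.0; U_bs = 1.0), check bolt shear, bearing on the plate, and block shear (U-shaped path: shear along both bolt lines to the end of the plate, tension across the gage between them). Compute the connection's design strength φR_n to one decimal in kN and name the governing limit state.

503.8 kN (block shear governs)

Bolt shear: A_b = π(22)²/4 = 380.13 mm². φR_n = 0.75 × 469 × 380.13 × 8 × 1 = 1069.7 kN.
Bearing (6 mm plate, F_u = 450 MPa): end bolts L_c = 34 − 24/2 = 22, R_n = min(1.2×22×6×450, 2.4×22×6×450) = 71.28 kN/bolt; interior L_c = 72 − 24 = 48, R_n = 142.56 kN/bolt. φR_n = 0.75 × (2×71.28 + 6×142.56) = 748.4 kN.
Block shear: shear path 2×[34+3×72] = 2×250 mm, A_gv = 3000, A_nv = 2×(250 − 3.5×26)×6 = 1908 mm²; tension across gage: (84 − 1×26)×6 = 348 mm². R_n = min(0.6×450×1908, 0.6×300×3000) + 1.0×450×348 = min(515.16, 540) + 156.6 = 671.76 kN. φR_n = 0.75 × 671.76 = 503.8 kN.
Governing: min(1069.7, 748.4, 503.8) = 503.8 kN → block shear.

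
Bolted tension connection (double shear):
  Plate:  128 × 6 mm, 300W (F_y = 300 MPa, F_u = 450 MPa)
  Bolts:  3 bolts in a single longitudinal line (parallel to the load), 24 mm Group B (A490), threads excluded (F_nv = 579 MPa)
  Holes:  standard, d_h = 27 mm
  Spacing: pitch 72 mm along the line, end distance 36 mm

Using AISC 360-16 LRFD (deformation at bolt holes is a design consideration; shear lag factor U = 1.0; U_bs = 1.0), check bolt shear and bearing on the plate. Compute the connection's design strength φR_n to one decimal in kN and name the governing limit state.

273.4 kN (bearing governs)

Bolt shear: A_b = π(24)²/4 = 452.39 mm². φR_n = 0.75 × 579 × 452.39 × 3 × 2 = 1178.7 kN.
Bearing (6 mm plate, F_u = 450 MPa): end bolts L_c = 36 − 27/2 = 22.5, R_n = min(1.2×22.5×6×450, 2.4×24×6×450) = 72.9 kN/bolt; interior L_c = 72 − 27 = 45, R_n = 145.8 kN/bolt. φR_n = 0.75 × (1×72.9 + 2×145.8) = 273.4 kN.
Governing: min(1178.7, 273.4) = 273.4 kN → bearing.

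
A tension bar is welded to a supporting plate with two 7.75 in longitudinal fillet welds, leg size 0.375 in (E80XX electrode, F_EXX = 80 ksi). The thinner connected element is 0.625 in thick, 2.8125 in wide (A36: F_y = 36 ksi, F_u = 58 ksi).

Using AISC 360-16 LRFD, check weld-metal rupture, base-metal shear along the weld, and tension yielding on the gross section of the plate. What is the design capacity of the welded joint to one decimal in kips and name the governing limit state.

57.0 kips (gross-section yield governs)

Weld metal: throat = 0.707×0.375 = 0.26513 in, L = 2×7.75 = 15.5 in. φR_n = 0.75 × 0.6 × 80 × 0.26513 × 15.5 = 147.9 kips.
Base metal shear (0.625 in plate): yield φR_n = 1.0×0.6×36×0.625×15.5 = 209.3 kips; rupture φR_n = 0.75×0.6×58×0.625×15.5 = 252.8 kips; take 209.3 kips (yield).
Tension yield (gross): A_g = 2.8125×0.625 = 1.7578 in². φR_n = 0.90 × 36 × 1.7578 = 57.0 kips.
Governing: min(147.9, 209.3, 57.0) = 57.0 kips → gross-section yield.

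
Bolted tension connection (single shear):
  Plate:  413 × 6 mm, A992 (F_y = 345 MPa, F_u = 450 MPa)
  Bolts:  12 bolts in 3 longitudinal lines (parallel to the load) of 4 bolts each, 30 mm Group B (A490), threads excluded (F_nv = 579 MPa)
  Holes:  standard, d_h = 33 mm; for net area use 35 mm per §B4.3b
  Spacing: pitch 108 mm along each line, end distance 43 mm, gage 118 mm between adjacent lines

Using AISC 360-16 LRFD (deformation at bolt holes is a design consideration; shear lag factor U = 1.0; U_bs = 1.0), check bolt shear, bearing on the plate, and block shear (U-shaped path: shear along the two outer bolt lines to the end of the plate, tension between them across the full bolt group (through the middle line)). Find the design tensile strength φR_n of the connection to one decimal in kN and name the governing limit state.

Bolt shear: A_b = π(30)²/4 = 706.86 mm². φR_n = 0.75 × 579 × 706.86 × 12 × 1 = 3683.4 kN.
Bearing (6 mm plate, F_u = 450 MPa): end bolts L_c = 43 − 33/2 = 26.5, R_n = min(1.2×26.5×6×450, 2.4×30×6×450) = 85.86 kN/bolt; interior L_c = 108 − 33 = 75, R_n = 194.4 kN/bolt. φR_n = 0.75 × (3×85.86 + 9×194.4) = 1505.4 kN.
Block shear: shear path 2×[43+3×108] = 2×367 mm, A_gv = 4404, A_nv = 2×(367 − 3.5×35)×6 = 2934 mm²; tension across gage: (236 − 2×35)×6 = 996 mm². R_n = min(0.6×450×2934, 0.6×345×4404) + 1.0×450×996 = min(792.18, 911.63) + 448.2 = 1240.4 kN. φR_n = 0.75 × 1240.4 = 930.3 kN.
Governing: min(3683.4, 1505.4, 930.3) = 930.3 kN → block shear.

930.3 kN (block shear governs)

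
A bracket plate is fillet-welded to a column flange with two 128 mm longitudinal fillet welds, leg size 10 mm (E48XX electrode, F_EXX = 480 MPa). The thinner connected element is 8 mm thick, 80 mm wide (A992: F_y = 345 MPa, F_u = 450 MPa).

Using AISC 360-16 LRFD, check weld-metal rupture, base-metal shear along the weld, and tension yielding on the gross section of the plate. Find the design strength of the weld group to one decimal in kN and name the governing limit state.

Weld metal: throat = 0.707×10 = 7.07 mm, L = 2×128 = 256 mm. φR_n = 0.75 × 0.6 × 480 × 7.07 × 256 = 390.9 kN.
Base metal shear (8 mm plate): yield φR_n = 1.0×0.6×345×8×256 = 423.9 kN; rupture φR_n = 0.75×0.6×450×8×256 = 414.7 kN; take 414.7 kN (rupture).
Tension yield (gross): A_g = 80×8 = 640 mm². φR_n = 0.90 × 345 × 640 = 198.7 kN.
Governing: min(390.9, 414.7, 198.7) = 198.7 kN → gross-section yield.

198.7 kN (gross-section yield governs)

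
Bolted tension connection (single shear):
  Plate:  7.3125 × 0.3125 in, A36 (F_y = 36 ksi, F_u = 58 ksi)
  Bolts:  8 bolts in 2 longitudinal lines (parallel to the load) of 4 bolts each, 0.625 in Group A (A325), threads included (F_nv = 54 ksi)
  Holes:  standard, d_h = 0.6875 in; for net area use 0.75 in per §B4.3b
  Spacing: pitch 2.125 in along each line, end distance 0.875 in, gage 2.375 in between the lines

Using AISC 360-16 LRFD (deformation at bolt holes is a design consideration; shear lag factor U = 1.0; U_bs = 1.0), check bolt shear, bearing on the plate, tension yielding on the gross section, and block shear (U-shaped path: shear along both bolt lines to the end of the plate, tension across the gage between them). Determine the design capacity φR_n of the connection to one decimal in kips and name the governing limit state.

74.0 kips (gross-section yield governs)

Bolt shear: A_b = π(0.625)²/4 = 0.3068 in². φR_n = 0.75 × 54 × 0.3068 × 8 × 1 = 99.4 kips.
Bearing (0.3125 in plate, F_u = 58 ksi): end bolts L_c = 0.875 − 0.6875/2 = 0.53125, R_n = min(1.2×0.53125×0.3125×58, 2.4×0.625×0.3125×58) = 11.555 kips/bolt; interior L_c = 2.125 − 0.6875 = 1.4375, R_n = 27.188 kips/bolt. φR_n = 0.75 × (2×11.555 + 6×27.188) = 139.7 kips.
Tension yield (gross): A_g = 7.3125×0.3125 = 2.2852 in². φR_n = 0.90 × 36 × 2.2852 = 74.0 kips.
Block shear: shear path 2×[0.875+3×2.125] = 2×7.25 in, A_gv = 4.5313, A_nv = 2×(7.25 − 3.5×0.75)×0.3125 = 2.8906 in²; tension across gage: (2.375 − 1×0.75)×0.3125 = 0.50781 in². R_n = min(0.6×58×2.8906, 0.6×36×4.5313) + 1.0×58×0.50781 = min(100.59, 97.876) + 29.453 = 127.33 kips. φR_n = 0.75 × 127.33 = 95.5 kips.
Governing: min(99.4, 139.7, 74.0, 95.5) = 74.0 kips → gross-section yield.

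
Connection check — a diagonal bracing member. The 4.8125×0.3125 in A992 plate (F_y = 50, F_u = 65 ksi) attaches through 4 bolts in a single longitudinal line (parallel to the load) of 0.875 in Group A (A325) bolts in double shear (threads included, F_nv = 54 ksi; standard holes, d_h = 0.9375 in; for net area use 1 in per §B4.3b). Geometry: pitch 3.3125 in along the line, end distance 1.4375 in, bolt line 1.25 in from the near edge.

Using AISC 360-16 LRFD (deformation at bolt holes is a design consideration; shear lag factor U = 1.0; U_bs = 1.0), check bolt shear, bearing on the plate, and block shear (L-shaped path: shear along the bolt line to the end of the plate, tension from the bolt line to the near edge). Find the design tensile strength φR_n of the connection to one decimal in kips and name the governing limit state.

83.4 kips (block shear governs)

Bolt shear: A_b = π(0.875)²/4 = 0.60132 in². φR_n = 0.75 × 54 × 0.60132 × 4 × 2 = 194.8 kips.
Bearing (0.3125 in plate, F_u = 65 ksi): end bolts L_c = 1.4375 − 0.9375/2 = 0.96875, R_n = min(1.2×0.96875×0.3125×65, 2.4×0.875×0.3125×65) = 23.613 kips/bolt; interior L_c = 3.3125 − 0.9375 = 2.375, R_n = 42.656 kips/bolt. φR_n = 0.75 × (1×23.613 + 3×42.656) = 113.7 kips.
Block shear: shear path 1×[1.4375+3×3.3125] = 1×11.375 in, A_gv = 3.5547, A_nv = 1×(11.375 − 3.5×1)×0.3125 = 2.4609 in²; tension to near edge: (1.25 − 0.5×1)×0.3125 = 0.23438 in². R_n = min(0.6×65×2.4609, 0.6×50×3.5547) + 1.0×65×0.23438 = min(95.975, 106.64) + 15.235 = 111.21 kips. φR_n = 0.75 × 111.21 = 83.4 kips.
Governing: min(194.8, 113.7, 83.4) = 83.4 kips → block shear.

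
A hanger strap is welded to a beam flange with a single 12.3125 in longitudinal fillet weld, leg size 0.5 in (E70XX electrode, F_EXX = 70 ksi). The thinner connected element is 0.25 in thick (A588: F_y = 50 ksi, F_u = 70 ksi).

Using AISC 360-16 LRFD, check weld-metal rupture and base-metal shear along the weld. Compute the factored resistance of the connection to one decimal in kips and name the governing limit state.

Weld metal: throat = 0.707×0.5 = 0.3535 in, L = 12.3125 in. φR_n = 0.75 × 0.6 × 70 × 0.3535 × 12.3125 = 137.1 kips.
Base metal shear (0.25 in plate): yield φR_n = 1.0×0.6×50×0.25×12.3125 = 92.3 kips; rupture φR_n = 0.75×0.6×70×0.25×12.3125 = 97.0 kips; take 92.3 kips (yield).
Governing: min(137.1, 92.3) = 92.3 kips → base-metal shear.

92.3 kips (base-metal shear governs)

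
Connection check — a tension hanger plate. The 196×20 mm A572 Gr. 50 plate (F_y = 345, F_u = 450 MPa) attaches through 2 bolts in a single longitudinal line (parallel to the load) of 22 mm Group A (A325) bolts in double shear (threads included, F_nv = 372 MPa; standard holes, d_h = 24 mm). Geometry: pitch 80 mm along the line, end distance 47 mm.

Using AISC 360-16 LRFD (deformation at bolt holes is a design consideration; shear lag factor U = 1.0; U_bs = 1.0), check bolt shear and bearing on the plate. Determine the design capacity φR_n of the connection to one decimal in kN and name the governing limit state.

424.2 kN (bolt shear governs)

Bolt shear: A_b = π(22)²/4 = 380.13 mm². φR_n = 0.75 × 372 × 380.13 × 2 × 2 = 424.2 kN.
Bearing (20 mm plate, F_u = 450 MPa): end bolts L_c = 47 − 24/2 = 35, R_n = min(1.2×35×20×450, 2.4×22×20×450) = 378 kN/bolt; interior L_c = 80 − 24 = 56, R_n = 475.2 kN/bolt. φR_n = 0.75 × (1×378 + 1×475.2) = 639.9 kN.
Governing: min(424.2, 639.9) = 424.2 kN → bolt shear.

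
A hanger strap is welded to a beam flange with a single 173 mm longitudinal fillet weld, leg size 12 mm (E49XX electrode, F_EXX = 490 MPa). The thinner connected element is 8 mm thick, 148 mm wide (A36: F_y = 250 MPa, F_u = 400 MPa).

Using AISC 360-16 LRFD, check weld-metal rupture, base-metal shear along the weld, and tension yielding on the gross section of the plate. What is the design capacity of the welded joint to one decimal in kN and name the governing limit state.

Weld metal: throat = 0.707×12 = 8.484 mm, L = 173 mm. φR_n = 0.75 × 0.6 × 490 × 8.484 × 173 = 323.6 kN.
Base metal shear (8 mm plate): yield φR_n = 1.0×0.6×250×8×173 = 207.6 kN; rupture φR_n = 0.75×0.6×400×8×173 = 249.1 kN; take 207.6 kN (yield).
Tension yield (gross): A_g = 148×8 = 1184 mm². φR_n = 0.90 × 250 × 1184 = 266.4 kN.
Governing: min(323.6, 207.6, 266.4) = 207.6 kN → base-metal shear.

207.6 kN (base-metal shear governs)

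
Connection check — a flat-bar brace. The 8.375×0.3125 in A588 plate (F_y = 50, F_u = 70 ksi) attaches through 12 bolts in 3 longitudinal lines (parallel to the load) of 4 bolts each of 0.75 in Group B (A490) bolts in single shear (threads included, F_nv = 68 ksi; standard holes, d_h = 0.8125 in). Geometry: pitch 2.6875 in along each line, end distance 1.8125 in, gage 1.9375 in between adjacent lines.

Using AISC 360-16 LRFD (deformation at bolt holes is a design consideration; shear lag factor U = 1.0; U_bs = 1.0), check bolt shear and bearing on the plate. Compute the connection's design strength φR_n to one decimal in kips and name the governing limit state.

Bolt shear: A_b = π(0.75)²/4 = 0.44179 in². φR_n = 0.75 × 68 × 0.44179 × 12 × 1 = 270.4 kips.
Bearing (0.3125 in plate, F_u = 70 ksi): end bolts L_c = 1.8125 − 0.8125/2 = 1.40625, R_n = min(1.2×1.40625×0.3125×70, 2.4×0.75×0.3125×70) = 36.914 kips/bolt; interior L_c = 2.6875 − 0.8125 = 1.875, R_n = 39.375 kips/bolt. φR_n = 0.75 × (3×36.914 + 9×39.375) = 348.8 kips.
Governing: min(270.4, 348.8) = 270.4 kips → bolt shear.

270.4 kips (bolt shear governs)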